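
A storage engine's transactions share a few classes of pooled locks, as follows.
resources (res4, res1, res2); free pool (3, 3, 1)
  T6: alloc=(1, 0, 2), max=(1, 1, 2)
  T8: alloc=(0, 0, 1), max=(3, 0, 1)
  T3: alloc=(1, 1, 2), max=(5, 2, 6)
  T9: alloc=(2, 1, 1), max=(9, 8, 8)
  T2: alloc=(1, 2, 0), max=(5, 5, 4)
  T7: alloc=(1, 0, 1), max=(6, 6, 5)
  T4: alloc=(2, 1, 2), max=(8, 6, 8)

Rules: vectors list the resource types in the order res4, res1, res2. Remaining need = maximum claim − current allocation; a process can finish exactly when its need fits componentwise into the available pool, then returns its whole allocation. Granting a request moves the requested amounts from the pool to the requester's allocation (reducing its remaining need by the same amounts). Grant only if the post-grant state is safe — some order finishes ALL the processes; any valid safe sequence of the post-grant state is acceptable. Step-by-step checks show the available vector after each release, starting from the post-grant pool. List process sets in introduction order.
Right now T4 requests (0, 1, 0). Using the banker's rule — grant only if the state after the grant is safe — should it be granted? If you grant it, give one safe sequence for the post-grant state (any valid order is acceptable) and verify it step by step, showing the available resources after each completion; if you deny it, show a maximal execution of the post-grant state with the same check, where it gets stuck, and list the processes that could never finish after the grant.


GRANT. The post-grant state is safe; one safe sequence: T8, T6, T3, T2, T4, T9, T7.
Key observation: even at the reduced pool (3, 2, 1), T8 fits immediately, so safety survives the grant.
Step-by-step check of the post-grant state:
  pool = (3, 2, 1)
  run T8 (needs (3, 0, 0), free (3, 2, 1)); after release of (0, 0, 1) the pool is (3, 2, 2)
  run T6 (needs (0, 1, 0), free (3, 2, 2)); after release of (1, 0, 2) the pool is (4, 2, 4)
  run T3 (needs (4, 1, 4), free (4, 2, 4)); after release of (1, 1, 2) the pool is (5, 3, 6)
  run T2 (needs (4, 3, 4), free (5, 3, 6)); after release of (1, 2, 0) the pool is (6, 5, 6)
  run T4 (needs (6, 4, 6), free (6, 5, 6)); after release of (2, 2, 2) the pool is (8, 7, 8)
  run T9 (needs (7, 7, 7), free (8, 7, 8)); after release of (2, 1, 1) the pool is (10, 8, 9)
  run T7 (needs (5, 6, 4), free (10, 8, 9)); after release of (1, 0, 1) the pool is (11, 8, 10)


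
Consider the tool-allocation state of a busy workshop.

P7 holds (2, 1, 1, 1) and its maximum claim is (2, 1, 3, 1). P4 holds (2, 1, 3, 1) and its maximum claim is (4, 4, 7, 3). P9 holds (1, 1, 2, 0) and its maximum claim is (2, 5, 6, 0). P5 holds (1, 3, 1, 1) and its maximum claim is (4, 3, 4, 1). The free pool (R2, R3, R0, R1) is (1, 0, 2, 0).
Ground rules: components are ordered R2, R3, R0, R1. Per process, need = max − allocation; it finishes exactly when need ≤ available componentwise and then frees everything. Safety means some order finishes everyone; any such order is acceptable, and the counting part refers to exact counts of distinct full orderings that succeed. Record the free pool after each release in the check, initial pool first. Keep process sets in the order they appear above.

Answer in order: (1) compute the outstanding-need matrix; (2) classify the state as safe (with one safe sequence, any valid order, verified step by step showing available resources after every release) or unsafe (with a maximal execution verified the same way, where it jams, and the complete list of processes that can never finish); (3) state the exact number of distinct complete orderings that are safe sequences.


(1) Outstanding need per process (order R2, R3, R0, R1):
  P7: (0, 0, 2, 0)
  P4: (2, 3, 4, 2)
  P9: (1, 4, 4, 0)
  P5: (3, 0, 3, 0)
(2) The state is SAFE; one workable sequence: P7, P5, P9, P4.
Key observation: P7 marks the first exact bind of the order: its need (0, 0, 2, 0) fits the free (1, 0, 2, 0) with zero slack on a requested resource.
Verifying each step:
  pool = (1, 0, 2, 0)
  run P7 (needs (0, 0, 2, 0), free (1, 0, 2, 0)); after release of (2, 1, 1, 1) the pool is (3, 1, 3, 1)
  run P5 (needs (3, 0, 3, 0), free (3, 1, 3, 1)); after release of (1, 3, 1, 1) the pool is (4, 4, 4, 2)
  run P9 (needs (1, 4, 4, 0), free (4, 4, 4, 2)); after release of (1, 1, 2, 0) the pool is (5, 5, 6, 2)
  run P4 (needs (2, 3, 4, 2), free (5, 5, 6, 2)); after release of (2, 1, 3, 1) the pool is (7, 6, 9, 3)
(3) Precisely 2 of the possible complete orderings are safe sequences.


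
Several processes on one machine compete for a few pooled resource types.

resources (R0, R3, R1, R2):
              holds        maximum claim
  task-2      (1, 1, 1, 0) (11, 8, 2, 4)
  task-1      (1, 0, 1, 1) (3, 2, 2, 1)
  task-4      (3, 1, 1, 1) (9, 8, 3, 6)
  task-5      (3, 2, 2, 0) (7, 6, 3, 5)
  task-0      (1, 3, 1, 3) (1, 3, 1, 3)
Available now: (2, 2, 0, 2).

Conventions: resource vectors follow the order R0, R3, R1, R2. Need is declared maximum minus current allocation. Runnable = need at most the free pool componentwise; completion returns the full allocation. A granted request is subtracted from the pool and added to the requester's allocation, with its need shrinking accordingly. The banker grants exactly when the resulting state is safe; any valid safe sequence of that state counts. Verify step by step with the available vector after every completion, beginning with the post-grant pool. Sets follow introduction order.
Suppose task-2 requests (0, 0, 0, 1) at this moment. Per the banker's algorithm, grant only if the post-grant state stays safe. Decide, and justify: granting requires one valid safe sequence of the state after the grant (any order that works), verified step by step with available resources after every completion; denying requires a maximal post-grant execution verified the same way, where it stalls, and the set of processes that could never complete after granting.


GRANT — the state after the grant stays safe, e.g. via task-0, task-1, task-5, task-4, task-2.
Key observation: (2, 2, 0, 1) free after granting still covers task-0 first, and each release covers the next.
Step-by-step check of the post-grant state:
  pool = (2, 2, 0, 1)
  task-0: need (0, 0, 0, 0) fits (2, 2, 0, 1); releases (1, 3, 1, 3), pool now (3, 5, 1, 4)
  task-1: need (2, 2, 1, 0) fits (3, 5, 1, 4); releases (1, 0, 1, 1), pool now (4, 5, 2, 5)
  task-5: need (4, 4, 1, 5) fits (4, 5, 2, 5); releases (3, 2, 2, 0), pool now (7, 7, 4, 5)
  task-4: need (6, 7, 2, 5) fits (7, 7, 4, 5); releases (3, 1, 1, 1), pool now (10, 8, 5, 6)
  task-2: need (10, 7, 1, 3) fits (10, 8, 5, 6); releases (1, 1, 1, 1), pool now (11, 9, 6, 7)


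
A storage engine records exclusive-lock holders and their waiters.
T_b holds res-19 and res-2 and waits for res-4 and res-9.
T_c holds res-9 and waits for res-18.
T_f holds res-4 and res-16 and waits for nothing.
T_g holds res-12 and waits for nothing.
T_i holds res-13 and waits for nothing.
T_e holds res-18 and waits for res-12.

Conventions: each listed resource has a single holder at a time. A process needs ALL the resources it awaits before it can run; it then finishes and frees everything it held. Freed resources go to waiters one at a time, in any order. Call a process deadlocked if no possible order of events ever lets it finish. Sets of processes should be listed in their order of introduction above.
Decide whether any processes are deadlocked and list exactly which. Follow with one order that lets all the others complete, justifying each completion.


No process is deadlocked.
Key observation: although several processes wait, no cycle exists — each chain bottoms out at a free runner.
A valid finishing order for the others: T_g, T_i, T_f, T_e, T_c, T_b.
Step-by-step check:
  T_g: no waits; runs immediately, freeing res-12
  T_i: no waits; runs immediately, freeing res-13
  T_f: no waits; runs immediately, freeing res-4 and res-16
  run T_e (all its waits — res-12 — are resolved); releases res-18
  run T_c (all its waits — res-18 — are resolved); releases res-9
  run T_b (all its waits — res-4 and res-9 — are resolved); releases res-19 and res-2


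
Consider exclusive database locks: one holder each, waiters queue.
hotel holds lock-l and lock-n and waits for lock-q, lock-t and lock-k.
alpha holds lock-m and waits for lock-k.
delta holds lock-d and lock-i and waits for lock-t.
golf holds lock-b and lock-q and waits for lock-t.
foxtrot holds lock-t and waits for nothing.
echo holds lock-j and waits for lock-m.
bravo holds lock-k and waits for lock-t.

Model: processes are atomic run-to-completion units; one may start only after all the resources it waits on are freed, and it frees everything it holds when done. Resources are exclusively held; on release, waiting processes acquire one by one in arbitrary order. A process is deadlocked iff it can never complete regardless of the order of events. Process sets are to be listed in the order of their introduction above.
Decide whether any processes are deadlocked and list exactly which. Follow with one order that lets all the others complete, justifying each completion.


The deadlocked set is empty.
Key observation: no waiting chain loops back on itself — every chain ends at a process that waits on nothing, so everyone eventually runs.
One completion order for the rest: foxtrot, delta, bravo, alpha, echo, golf, hotel.
Walking it through:
  foxtrot: no waits; runs immediately, freeing lock-t
  delta: everything it awaited (lock-t) is free; runs, freeing lock-d and lock-i
  bravo: everything it awaited (lock-t) is free; runs, freeing lock-k
  alpha: everything it awaited (lock-k) is free; runs, freeing lock-m
  echo: everything it awaited (lock-m) is free; runs, freeing lock-j
  golf: everything it awaited (lock-t) is free; runs, freeing lock-b and lock-q
  hotel: everything it awaited (lock-q, lock-t and lock-k) is free; runs, freeing lock-l and lock-n


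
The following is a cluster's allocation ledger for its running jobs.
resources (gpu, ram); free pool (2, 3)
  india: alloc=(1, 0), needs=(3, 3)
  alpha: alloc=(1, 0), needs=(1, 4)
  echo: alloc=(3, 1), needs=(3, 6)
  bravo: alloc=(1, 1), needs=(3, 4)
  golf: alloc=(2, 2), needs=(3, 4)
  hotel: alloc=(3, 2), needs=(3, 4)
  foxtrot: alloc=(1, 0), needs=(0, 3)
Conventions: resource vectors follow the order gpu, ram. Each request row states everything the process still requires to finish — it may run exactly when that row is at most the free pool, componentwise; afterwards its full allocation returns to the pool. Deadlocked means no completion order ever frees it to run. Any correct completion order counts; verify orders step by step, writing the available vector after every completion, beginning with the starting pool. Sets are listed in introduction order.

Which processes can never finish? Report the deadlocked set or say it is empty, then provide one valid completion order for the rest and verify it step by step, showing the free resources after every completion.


Deadlocked set: alpha, echo, bravo, golf and hotel.
Key observation: no order helps: past foxtrot, india, the free pool tops out at (4, 3), below what each blocked process needs in ram.
The rest can finish in the order foxtrot, india. Walking it through:
  pool = (2, 3)
  run foxtrot (needs (0, 3), free (2, 3)); after release of (1, 0) the pool is (3, 3)
  run india (needs (3, 3), free (3, 3)); after release of (1, 0) the pool is (4, 3)
The blocked processes can never fit:
  alpha still needs (1, 4) but only (4, 3) is free — short on ram
  echo still needs (3, 6) but only (4, 3) is free — short on ram
  bravo still needs (3, 4) but only (4, 3) is free — short on ram
  golf still needs (3, 4) but only (4, 3) is free — short on ram
  hotel still needs (3, 4) but only (4, 3) is free — short on ram


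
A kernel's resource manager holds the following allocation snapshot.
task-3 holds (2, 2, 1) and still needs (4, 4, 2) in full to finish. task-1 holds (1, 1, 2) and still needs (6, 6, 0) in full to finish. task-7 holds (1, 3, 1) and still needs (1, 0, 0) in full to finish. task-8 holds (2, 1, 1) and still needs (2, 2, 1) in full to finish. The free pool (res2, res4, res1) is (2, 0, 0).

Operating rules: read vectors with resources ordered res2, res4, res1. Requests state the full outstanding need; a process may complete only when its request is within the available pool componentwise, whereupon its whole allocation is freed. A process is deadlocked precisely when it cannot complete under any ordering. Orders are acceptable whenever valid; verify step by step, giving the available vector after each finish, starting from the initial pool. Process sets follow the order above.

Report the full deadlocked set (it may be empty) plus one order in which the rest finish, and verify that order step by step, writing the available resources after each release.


The deadlocked set is empty.
Key observation: there is always a runnable process — task-7 first — so the state unwinds completely.
The rest can finish in the order task-7, task-8, task-3, task-1. Step-by-step check:
  pool = (2, 0, 0)
  task-7 needs (1, 0, 0) <= (2, 0, 0) -> finishes; pool += (1, 3, 1) = (3, 3, 1)
  task-8 needs (2, 2, 1) <= (3, 3, 1) -> finishes; pool += (2, 1, 1) = (5, 4, 2)
  task-3 needs (4, 4, 2) <= (5, 4, 2) -> finishes; pool += (2, 2, 1) = (7, 6, 3)
  task-1 needs (6, 6, 0) <= (7, 6, 3) -> finishes; pool += (1, 1, 2) = (8, 7, 5)


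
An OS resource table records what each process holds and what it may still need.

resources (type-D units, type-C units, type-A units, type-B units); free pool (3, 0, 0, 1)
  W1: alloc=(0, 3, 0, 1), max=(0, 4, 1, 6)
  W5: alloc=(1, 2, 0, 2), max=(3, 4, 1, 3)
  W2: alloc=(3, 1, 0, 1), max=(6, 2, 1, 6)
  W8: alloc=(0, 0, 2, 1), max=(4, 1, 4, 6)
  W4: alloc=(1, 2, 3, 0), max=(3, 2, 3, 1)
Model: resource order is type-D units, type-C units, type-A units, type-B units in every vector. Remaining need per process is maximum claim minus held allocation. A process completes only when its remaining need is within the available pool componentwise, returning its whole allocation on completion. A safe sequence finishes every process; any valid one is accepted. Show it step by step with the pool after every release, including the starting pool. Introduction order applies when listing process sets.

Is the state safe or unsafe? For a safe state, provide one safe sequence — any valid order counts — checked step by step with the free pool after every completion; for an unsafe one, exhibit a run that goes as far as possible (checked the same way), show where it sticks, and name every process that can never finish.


UNSAFE.
Key observation: the pool after W4, W5 is (5, 4, 3, 3); every surviving request exceeds it in type-B units, so progress ends there.
Going as far as possible: W4, W5; after that, nothing fits. Check, step by step:
  pool = (3, 0, 0, 1)
  W4 needs (2, 0, 0, 1) <= (3, 0, 0, 1) -> finishes; pool += (1, 2, 3, 0) = (4, 2, 3, 1)
  W5 needs (2, 2, 1, 1) <= (4, 2, 3, 1) -> finishes; pool += (1, 2, 0, 2) = (5, 4, 3, 3)
  W1 still needs (0, 1, 1, 5) but only (5, 4, 3, 3) is free — short on type-B units
  W2 still needs (3, 1, 1, 5) but only (5, 4, 3, 3) is free — short on type-B units
  W8 still needs (4, 1, 2, 5) but only (5, 4, 3, 3) is free — short on type-B units
Never able to finish: W1, W2 and W8.


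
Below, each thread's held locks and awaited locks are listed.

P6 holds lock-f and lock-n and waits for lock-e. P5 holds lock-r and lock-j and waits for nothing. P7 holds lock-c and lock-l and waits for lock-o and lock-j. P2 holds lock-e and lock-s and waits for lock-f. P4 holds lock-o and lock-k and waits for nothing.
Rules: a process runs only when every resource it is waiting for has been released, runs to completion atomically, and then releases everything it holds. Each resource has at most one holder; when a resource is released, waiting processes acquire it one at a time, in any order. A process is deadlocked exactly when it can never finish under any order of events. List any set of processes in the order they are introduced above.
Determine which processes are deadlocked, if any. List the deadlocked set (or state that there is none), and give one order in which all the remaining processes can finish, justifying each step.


Deadlocked set: P6 and P2.
Key observation: the wait chain closes on itself along P6 -> P2 -> P6; no other process is dragged down with it.
The rest can finish in the order P5, P4, P7.
Walking it through:
  run P5 (it waits on nothing); releases lock-r and lock-j
  run P4 (it waits on nothing); releases lock-o and lock-k
  P7 waits on lock-o and lock-j — all released -> runs and releases lock-c and lock-l


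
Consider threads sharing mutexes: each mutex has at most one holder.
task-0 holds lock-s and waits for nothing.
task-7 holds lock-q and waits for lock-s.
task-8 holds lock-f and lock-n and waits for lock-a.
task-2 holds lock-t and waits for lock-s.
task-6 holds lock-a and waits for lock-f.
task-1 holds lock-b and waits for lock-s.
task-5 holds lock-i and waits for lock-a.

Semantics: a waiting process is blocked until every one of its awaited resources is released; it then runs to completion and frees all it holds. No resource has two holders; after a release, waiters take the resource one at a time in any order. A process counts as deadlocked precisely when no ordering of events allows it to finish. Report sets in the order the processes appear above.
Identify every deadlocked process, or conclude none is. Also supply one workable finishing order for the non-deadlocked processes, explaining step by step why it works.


Deadlocked set: task-8, task-6 and task-5.
Key observation: the knot is the closed ring of waits task-8 -> task-6 -> task-8; task-5 waits into the deadlock from upstream.
A valid finishing order for the others: task-0, task-1, task-7, task-2.
Verifying each step:
  task-0 waits on nothing -> runs at once and releases lock-s
  task-1 waits on lock-s — all released -> runs and releases lock-b
  task-7 waits on lock-s — all released -> runs and releases lock-q
  task-2 waits on lock-s — all released -> runs and releases lock-t


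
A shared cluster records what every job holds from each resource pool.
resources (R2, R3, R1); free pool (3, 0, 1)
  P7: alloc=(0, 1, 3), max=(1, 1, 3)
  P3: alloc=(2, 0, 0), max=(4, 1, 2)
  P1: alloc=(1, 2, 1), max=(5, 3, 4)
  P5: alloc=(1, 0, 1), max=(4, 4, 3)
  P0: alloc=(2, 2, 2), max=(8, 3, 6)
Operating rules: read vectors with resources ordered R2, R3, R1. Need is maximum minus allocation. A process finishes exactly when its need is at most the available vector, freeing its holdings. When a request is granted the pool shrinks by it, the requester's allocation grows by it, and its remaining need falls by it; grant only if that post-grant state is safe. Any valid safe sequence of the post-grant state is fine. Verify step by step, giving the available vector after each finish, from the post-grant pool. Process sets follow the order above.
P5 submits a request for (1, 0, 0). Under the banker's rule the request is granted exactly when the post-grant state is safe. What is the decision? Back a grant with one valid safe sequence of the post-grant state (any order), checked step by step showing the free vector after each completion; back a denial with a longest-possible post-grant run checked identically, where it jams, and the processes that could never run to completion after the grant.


DENY. Granting would leave the state unsafe.
Key observation: after P7, P3, P1 the pool peaks at (5, 3, 5), and each blocked process is short somewhere: P5 on R3; P0 on R2.
After a pretend grant, a maximal execution: P7, P3, P1 — then nothing else fits. Check, step by step:
  pool = (2, 0, 1)
  run P7 (needs (1, 0, 0), free (2, 0, 1)); after release of (0, 1, 3) the pool is (2, 1, 4)
  run P3 (needs (2, 1, 2), free (2, 1, 4)); after release of (2, 0, 0) the pool is (4, 1, 4)
  run P1 (needs (4, 1, 3), free (4, 1, 4)); after release of (1, 2, 1) the pool is (5, 3, 5)
  blocked: P5 wants (2, 4, 2), pool (5, 3, 5) — not enough R3
  blocked: P0 wants (6, 1, 4), pool (5, 3, 5) — not enough R2
Processes that could never finish after the grant: P5 and P0.


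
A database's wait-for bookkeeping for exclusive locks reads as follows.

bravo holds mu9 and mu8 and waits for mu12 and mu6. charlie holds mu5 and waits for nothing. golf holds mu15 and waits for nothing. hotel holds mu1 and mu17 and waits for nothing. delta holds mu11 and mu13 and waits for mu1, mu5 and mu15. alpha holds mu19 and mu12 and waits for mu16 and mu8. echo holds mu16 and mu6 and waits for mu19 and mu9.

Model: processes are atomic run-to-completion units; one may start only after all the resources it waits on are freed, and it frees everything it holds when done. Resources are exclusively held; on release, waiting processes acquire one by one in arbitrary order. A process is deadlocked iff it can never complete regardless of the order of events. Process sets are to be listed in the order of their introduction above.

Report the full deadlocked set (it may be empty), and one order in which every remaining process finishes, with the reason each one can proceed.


The deadlocked set is bravo, alpha and echo.
Key observation: the loop bravo -> alpha -> bravo blocks itself forever; echo is caught in further circular waits.
One completion order for the rest: hotel, charlie, golf, delta.
Check, step by step:
  hotel waits on nothing -> runs at once and releases mu1 and mu17
  charlie waits on nothing -> runs at once and releases mu5
  golf waits on nothing -> runs at once and releases mu15
  delta: everything it awaited (mu1, mu5 and mu15) is free; runs, freeing mu11 and mu13


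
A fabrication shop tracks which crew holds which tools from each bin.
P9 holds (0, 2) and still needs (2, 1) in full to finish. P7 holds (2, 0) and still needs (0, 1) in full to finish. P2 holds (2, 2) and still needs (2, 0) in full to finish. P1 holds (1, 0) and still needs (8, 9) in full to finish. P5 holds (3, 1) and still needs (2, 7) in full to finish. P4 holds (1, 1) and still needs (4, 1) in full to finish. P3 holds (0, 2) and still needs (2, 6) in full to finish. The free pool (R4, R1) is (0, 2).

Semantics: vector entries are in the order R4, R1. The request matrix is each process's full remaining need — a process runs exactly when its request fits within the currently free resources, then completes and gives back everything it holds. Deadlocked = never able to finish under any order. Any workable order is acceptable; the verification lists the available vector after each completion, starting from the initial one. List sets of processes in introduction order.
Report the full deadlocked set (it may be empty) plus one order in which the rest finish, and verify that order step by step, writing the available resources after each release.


Nothing here is deadlocked.
Key observation: there is always a runnable process — P7 first — so the state unwinds completely.
The rest can finish in the order P7, P2, P9, P4, P5, P3, P1. Verifying each step:
  pool = (0, 2)
  P7: need (0, 1) fits (0, 2); releases (2, 0), pool now (2, 2)
  P2: need (2, 0) fits (2, 2); releases (2, 2), pool now (4, 4)
  P9: need (2, 1) fits (4, 4); releases (0, 2), pool now (4, 6)
  P4: need (4, 1) fits (4, 6); releases (1, 1), pool now (5, 7)
  P5: need (2, 7) fits (5, 7); releases (3, 1), pool now (8, 8)
  P3: need (2, 6) fits (8, 8); releases (0, 2), pool now (8, 10)
  P1: need (8, 9) fits (8, 10); releases (1, 0), pool now (9, 10)


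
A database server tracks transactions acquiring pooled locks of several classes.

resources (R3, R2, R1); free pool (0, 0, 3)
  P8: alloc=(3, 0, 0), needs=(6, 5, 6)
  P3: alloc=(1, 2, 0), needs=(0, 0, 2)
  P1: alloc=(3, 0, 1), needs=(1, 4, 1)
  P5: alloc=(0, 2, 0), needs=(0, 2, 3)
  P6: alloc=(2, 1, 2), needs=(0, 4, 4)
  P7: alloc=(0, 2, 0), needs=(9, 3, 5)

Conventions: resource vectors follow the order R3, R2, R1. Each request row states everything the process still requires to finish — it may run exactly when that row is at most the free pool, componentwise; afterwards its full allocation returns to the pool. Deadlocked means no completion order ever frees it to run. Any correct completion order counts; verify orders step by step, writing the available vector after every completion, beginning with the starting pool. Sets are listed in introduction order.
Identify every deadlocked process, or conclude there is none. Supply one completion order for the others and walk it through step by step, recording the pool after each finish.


The deadlocked set is empty.
Key observation: there is always a runnable process — P3 first — so the state unwinds completely.
One completion order for the rest: P3, P5, P1, P6, P8, P7. Verifying each step:
  pool = (0, 0, 3)
  P3: need (0, 0, 2) fits (0, 0, 3); releases (1, 2, 0), pool now (1, 2, 3)
  P5: need (0, 2, 3) fits (1, 2, 3); releases (0, 2, 0), pool now (1, 4, 3)
  P1: need (1, 4, 1) fits (1, 4, 3); releases (3, 0, 1), pool now (4, 4, 4)
  P6: need (0, 4, 4) fits (4, 4, 4); releases (2, 1, 2), pool now (6, 5, 6)
  P8: need (6, 5, 6) fits (6, 5, 6); releases (3, 0, 0), pool now (9, 5, 6)
  P7: need (9, 3, 5) fits (9, 5, 6); releases (0, 2, 0), pool now (9, 7, 6)


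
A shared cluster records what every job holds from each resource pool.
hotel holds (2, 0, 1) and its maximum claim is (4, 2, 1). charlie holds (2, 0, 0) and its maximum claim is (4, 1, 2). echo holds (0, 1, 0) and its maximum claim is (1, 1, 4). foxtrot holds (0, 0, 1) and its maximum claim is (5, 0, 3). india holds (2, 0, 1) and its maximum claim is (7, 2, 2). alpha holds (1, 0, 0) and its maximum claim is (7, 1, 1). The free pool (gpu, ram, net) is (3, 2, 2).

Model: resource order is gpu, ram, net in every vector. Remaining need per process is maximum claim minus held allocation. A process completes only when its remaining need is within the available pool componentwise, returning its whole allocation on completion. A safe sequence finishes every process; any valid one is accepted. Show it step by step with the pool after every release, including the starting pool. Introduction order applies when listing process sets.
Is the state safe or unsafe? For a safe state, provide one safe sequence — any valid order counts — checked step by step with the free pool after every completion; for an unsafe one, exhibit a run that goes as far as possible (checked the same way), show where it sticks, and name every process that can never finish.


SAFE. One safe sequence: hotel, charlie, foxtrot, india, alpha, echo.
Key observation: at hotel the run first touches a limit — (2, 2, 0) against (3, 2, 2), exact on a resource it actually requests.
Walking it through:
  pool = (3, 2, 2)
  run hotel (needs (2, 2, 0), free (3, 2, 2)); after release of (2, 0, 1) the pool is (5, 2, 3)
  run charlie (needs (2, 1, 2), free (5, 2, 3)); after release of (2, 0, 0) the pool is (7, 2, 3)
  run foxtrot (needs (5, 0, 2), free (7, 2, 3)); after release of (0, 0, 1) the pool is (7, 2, 4)
  run india (needs (5, 2, 1), free (7, 2, 4)); after release of (2, 0, 1) the pool is (9, 2, 5)
  run alpha (needs (6, 1, 1), free (9, 2, 5)); after release of (1, 0, 0) the pool is (10, 2, 5)
  run echo (needs (1, 0, 4), free (10, 2, 5)); after release of (0, 1, 0) the pool is (10, 3, 5)


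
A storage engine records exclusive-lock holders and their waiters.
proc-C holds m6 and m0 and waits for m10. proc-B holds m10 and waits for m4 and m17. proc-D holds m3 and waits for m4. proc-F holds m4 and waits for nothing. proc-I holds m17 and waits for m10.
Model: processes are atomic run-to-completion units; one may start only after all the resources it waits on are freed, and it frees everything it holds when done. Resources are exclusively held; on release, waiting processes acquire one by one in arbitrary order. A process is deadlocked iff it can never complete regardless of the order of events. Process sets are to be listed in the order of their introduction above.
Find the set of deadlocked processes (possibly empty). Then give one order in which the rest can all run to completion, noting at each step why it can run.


The deadlocked set is proc-C, proc-B and proc-I.
Key observation: the wait chain closes on itself along proc-B -> proc-I -> proc-B; proc-C waits into the deadlock from upstream.
One completion order for the rest: proc-F, proc-D.
Check, step by step:
  proc-F waits on nothing -> runs at once and releases m4
  run proc-D (all its waits — m4 — are resolved); releases m3


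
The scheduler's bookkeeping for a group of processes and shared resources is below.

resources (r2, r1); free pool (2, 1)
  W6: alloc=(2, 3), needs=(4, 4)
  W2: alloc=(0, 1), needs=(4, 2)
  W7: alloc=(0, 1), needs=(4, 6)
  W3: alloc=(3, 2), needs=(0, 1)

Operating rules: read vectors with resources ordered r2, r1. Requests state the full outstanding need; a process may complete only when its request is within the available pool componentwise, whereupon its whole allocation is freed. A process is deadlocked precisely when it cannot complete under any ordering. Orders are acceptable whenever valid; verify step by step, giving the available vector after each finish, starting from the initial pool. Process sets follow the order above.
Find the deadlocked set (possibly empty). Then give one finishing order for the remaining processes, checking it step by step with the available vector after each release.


Nothing here is deadlocked.
Key observation: W3 leads a chain of completions in which each release enables another process.
The rest can finish in the order W3, W2, W6, W7. Walking it through:
  pool = (2, 1)
  run W3 (needs (0, 1), free (2, 1)); after release of (3, 2) the pool is (5, 3)
  run W2 (needs (4, 2), free (5, 3)); after release of (0, 1) the pool is (5, 4)
  run W6 (needs (4, 4), free (5, 4)); after release of (2, 3) the pool is (7, 7)
  run W7 (needs (4, 6), free (7, 7)); after release of (0, 1) the pool is (7, 8)


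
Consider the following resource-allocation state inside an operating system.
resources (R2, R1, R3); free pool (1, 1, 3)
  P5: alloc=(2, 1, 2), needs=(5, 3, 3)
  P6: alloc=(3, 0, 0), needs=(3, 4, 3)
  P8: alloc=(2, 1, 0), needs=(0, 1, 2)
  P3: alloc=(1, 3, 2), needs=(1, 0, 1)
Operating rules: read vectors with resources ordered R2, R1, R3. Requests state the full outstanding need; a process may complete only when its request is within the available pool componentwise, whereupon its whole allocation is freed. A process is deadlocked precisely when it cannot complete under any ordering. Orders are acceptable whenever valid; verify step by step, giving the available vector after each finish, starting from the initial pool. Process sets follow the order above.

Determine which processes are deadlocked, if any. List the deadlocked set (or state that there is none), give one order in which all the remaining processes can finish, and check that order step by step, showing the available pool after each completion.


No process is deadlocked.
Key observation: P3 fits the free pool immediately, and its release cascades until everyone finishes.
The rest can finish in the order P3, P8, P6, P5. Walking it through:
  pool = (1, 1, 3)
  P3 needs (1, 0, 1) <= (1, 1, 3) -> finishes; pool += (1, 3, 2) = (2, 4, 5)
  P8 needs (0, 1, 2) <= (2, 4, 5) -> finishes; pool += (2, 1, 0) = (4, 5, 5)
  P6 needs (3, 4, 3) <= (4, 5, 5) -> finishes; pool += (3, 0, 0) = (7, 5, 5)
  P5 needs (5, 3, 3) <= (7, 5, 5) -> finishes; pool += (2, 1, 2) = (9, 6, 7)


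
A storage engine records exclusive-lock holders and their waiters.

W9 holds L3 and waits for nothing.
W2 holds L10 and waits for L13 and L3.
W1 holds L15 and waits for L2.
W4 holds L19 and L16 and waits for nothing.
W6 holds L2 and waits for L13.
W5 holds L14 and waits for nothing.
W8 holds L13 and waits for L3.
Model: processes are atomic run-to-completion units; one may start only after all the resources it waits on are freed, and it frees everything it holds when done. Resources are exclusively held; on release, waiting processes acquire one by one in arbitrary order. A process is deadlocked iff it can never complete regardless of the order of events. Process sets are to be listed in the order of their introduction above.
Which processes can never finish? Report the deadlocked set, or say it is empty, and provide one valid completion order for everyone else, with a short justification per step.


The deadlocked set is empty.
Key observation: all waits point, directly or indirectly, at processes that can finish, so nothing is permanently blocked.
One completion order for the rest: W4, W9, W8, W6, W1, W2, W5.
Walking it through:
  W4: no waits; runs immediately, freeing L19 and L16
  W9: no waits; runs immediately, freeing L3
  run W8 (all its waits — L3 — are resolved); releases L13
  run W6 (all its waits — L13 — are resolved); releases L2
  run W1 (all its waits — L2 — are resolved); releases L15
  run W2 (all its waits — L13 and L3 — are resolved); releases L10
  W5: no waits; runs immediately, freeing L14


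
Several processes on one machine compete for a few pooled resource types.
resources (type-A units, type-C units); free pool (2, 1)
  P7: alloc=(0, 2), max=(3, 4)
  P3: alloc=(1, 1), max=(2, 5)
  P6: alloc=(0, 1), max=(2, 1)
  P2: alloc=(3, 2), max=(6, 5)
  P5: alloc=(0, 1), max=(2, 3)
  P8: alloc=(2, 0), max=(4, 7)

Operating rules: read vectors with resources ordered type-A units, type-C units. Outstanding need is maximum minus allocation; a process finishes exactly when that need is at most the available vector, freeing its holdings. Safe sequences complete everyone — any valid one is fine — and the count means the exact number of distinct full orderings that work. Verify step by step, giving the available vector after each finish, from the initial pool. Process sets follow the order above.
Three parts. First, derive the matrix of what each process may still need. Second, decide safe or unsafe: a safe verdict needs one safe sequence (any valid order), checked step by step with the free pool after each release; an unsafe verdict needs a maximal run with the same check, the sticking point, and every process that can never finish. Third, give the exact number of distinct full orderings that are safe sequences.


(1) Need matrix, components ordered type-A units, type-C units:
  P7: (3, 2)
  P3: (1, 4)
  P6: (2, 0)
  P2: (3, 3)
  P5: (2, 2)
  P8: (2, 7)
(2) UNSAFE.
Key observation: after P6, P5 the pool peaks at (2, 3), and each blocked process is short somewhere: P7 on type-A units; P3 on type-C units; P2 on type-A units; P8 on type-C units.
A maximal execution: P6, P5 — then nothing else fits. Walking it through:
  pool = (2, 1)
  run P6 (needs (2, 0), free (2, 1)); after release of (0, 1) the pool is (2, 2)
  run P5 (needs (2, 2), free (2, 2)); after release of (0, 1) the pool is (2, 3)
  P7 still needs (3, 2) but only (2, 3) is free — short on type-A units
  P3 still needs (1, 4) but only (2, 3) is free — short on type-C units
  P2 still needs (3, 3) but only (2, 3) is free — short on type-A units
  P8 still needs (2, 7) but only (2, 3) is free — short on type-C units
Never able to finish: P7, P3, P2 and P8.
(3) Precisely 0 of the possible complete orderings are safe sequences.


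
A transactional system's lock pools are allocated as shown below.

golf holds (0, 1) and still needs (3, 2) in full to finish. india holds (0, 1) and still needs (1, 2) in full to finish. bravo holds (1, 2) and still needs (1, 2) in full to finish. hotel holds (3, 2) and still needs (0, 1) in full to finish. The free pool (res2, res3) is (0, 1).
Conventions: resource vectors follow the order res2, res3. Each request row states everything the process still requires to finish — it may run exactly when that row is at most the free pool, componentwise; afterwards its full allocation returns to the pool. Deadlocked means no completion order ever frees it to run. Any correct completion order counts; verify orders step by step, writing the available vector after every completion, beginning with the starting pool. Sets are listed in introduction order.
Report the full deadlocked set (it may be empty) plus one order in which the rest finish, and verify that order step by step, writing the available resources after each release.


Nothing here is deadlocked.
Key observation: hotel leads a chain of completions in which each release enables another process.
A valid finishing order for the others: hotel, golf, india, bravo. Step-by-step check:
  pool = (0, 1)
  hotel needs (0, 1) <= (0, 1) -> finishes; pool += (3, 2) = (3, 3)
  golf needs (3, 2) <= (3, 3) -> finishes; pool += (0, 1) = (3, 4)
  india needs (1, 2) <= (3, 4) -> finishes; pool += (0, 1) = (3, 5)
  bravo needs (1, 2) <= (3, 5) -> finishes; pool += (1, 2) = (4, 7)


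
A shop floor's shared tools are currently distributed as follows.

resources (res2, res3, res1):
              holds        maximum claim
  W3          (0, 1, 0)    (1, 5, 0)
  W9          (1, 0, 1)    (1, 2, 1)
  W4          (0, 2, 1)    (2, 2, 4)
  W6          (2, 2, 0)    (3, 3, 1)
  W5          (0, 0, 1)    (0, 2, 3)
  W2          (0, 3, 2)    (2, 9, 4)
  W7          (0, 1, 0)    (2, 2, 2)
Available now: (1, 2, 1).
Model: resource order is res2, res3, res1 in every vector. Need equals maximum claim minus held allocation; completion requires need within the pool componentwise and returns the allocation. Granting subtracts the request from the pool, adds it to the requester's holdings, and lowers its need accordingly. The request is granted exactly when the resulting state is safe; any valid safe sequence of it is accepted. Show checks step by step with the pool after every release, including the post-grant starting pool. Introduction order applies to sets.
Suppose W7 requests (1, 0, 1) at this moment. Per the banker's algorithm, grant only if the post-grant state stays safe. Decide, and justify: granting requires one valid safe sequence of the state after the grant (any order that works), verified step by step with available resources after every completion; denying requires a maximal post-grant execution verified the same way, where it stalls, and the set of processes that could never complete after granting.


GRANT: granting preserves safety; a valid post-grant sequence is W9, W7, W6, W3, W5, W2, W4.
Key observation: even at the reduced pool (0, 2, 0), W9 fits immediately, so safety survives the grant.
Verifying the post-grant state step by step:
  pool = (0, 2, 0)
  W9 needs (0, 2, 0) <= (0, 2, 0) -> finishes; pool += (1, 0, 1) = (1, 2, 1)
  W7 needs (1, 1, 1) <= (1, 2, 1) -> finishes; pool += (1, 1, 1) = (2, 3, 2)
  W6 needs (1, 1, 1) <= (2, 3, 2) -> finishes; pool += (2, 2, 0) = (4, 5, 2)
  W3 needs (1, 4, 0) <= (4, 5, 2) -> finishes; pool += (0, 1, 0) = (4, 6, 2)
  W5 needs (0, 2, 2) <= (4, 6, 2) -> finishes; pool += (0, 0, 1) = (4, 6, 3)
  W2 needs (2, 6, 2) <= (4, 6, 3) -> finishes; pool += (0, 3, 2) = (4, 9, 5)
  W4 needs (2, 0, 3) <= (4, 9, 5) -> finishes; pool += (0, 2, 1) = (4, 11, 6)


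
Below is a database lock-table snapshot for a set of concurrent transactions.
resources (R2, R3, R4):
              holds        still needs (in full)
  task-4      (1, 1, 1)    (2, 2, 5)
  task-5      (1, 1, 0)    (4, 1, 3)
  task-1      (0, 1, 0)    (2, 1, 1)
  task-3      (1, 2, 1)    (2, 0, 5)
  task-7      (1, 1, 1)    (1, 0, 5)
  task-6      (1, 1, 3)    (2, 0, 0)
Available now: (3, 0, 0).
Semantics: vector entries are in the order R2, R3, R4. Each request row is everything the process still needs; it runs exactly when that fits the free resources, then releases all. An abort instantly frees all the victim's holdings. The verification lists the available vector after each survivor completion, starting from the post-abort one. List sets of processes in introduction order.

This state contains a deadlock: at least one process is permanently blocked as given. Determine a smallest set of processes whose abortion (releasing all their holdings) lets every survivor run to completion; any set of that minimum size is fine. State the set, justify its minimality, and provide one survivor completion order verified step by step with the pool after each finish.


The answer: abort task-3 and task-7.
Key observation: the deadlocked task-4 becomes finishable only because task-3 and task-7 released (2, 3, 2); it completes at step 3 below.
No one abort is enough; case by case: task-4 alone leaves task-3 blocked (short on R4); task-5 alone leaves task-4 blocked (short on R4); task-1 alone leaves task-4 blocked (short on R4); task-3 alone leaves task-4 blocked (short on R4); task-7 alone leaves task-4 blocked (short on R4); task-6 alone leaves task-4 blocked (short on R4).
Survivors finish in the order: task-1, task-6, task-4, task-5. Verifying each step (pool after the aborts first):
  pool = (5, 3, 2)
  task-1: need (2, 1, 1) fits (5, 3, 2); releases (0, 1, 0), pool now (5, 4, 2)
  task-6: need (2, 0, 0) fits (5, 4, 2); releases (1, 1, 3), pool now (6, 5, 5)
  task-4: need (2, 2, 5) fits (6, 5, 5); releases (1, 1, 1), pool now (7, 6, 6)
  task-5: need (4, 1, 3) fits (7, 6, 6); releases (1, 1, 0), pool now (8, 7, 6)
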